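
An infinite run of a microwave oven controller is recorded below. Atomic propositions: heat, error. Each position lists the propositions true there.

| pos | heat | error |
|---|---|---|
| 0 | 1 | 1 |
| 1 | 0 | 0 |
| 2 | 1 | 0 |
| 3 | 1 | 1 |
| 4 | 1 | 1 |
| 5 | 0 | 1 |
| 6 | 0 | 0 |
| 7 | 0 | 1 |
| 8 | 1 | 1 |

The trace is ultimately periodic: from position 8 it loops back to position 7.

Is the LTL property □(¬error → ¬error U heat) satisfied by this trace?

Does not hold

¬error → ¬error U heat must hold at every position from 0 onward. It fails at position 6, so □(¬error → ¬error U heat) is false.
Positions where ¬error holds: 1, 2, 6.
Check ¬error U heat at each: 1→ok, 2→ok, 6→fails.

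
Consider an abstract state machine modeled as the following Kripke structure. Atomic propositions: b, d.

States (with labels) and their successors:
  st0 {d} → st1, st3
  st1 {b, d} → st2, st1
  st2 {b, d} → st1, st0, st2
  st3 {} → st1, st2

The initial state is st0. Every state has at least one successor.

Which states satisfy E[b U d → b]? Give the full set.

States satisfying b: {st1, st2}.
States satisfying d → b: {st1, st2, st3}.
States satisfying E[b U d → b]: {st1, st2, st3}.

{st1, st2, st3}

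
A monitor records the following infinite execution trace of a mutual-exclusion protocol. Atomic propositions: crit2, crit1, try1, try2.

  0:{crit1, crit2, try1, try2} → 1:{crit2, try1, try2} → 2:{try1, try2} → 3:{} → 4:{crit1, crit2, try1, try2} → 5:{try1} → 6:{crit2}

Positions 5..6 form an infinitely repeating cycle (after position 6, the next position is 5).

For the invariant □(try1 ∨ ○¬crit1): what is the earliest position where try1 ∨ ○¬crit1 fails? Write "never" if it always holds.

3

Check try1 ∨ ○¬crit1 at each position in order: 0 ✓, 1 ✓, 2 ✓.
At position 3 the labels are {} and the next position 4 has {crit1, crit2, try1, try2}, so try1 ∨ ○¬crit1 is false there. This is the first violation.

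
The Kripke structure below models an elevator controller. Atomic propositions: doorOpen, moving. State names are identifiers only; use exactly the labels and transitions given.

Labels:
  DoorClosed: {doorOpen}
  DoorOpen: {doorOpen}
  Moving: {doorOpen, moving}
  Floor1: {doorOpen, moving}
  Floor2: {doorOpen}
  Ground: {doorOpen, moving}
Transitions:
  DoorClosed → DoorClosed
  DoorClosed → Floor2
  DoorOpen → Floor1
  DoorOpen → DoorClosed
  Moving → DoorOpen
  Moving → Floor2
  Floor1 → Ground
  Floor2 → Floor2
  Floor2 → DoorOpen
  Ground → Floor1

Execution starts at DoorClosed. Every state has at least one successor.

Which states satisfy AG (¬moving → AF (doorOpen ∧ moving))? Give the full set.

States satisfying ¬moving → AF (doorOpen ∧ moving): {Moving, Floor1, Ground}.
States satisfying AG (¬moving → AF (doorOpen ∧ moving)): {Floor1, Ground}.

{Floor1, Ground}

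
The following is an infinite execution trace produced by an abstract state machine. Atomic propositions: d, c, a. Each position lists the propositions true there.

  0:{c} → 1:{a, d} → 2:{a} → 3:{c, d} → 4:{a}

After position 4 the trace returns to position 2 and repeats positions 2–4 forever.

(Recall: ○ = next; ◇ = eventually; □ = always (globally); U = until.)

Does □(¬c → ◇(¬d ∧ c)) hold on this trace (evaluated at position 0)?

No

¬c → ◇(¬d ∧ c) must hold at every position from 0 onward. It fails at position 1, so □(¬c → ◇(¬d ∧ c)) is false.
Positions where ¬c holds: 1, 2, 4.
Check ◇(¬d ∧ c) at each: 1→fails, 2→fails, 4→fails.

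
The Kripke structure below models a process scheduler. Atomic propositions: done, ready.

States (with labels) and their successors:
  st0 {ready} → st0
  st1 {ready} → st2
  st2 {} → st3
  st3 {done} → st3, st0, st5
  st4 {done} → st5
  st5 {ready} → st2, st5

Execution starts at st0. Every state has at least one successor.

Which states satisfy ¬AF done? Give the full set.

States satisfying done: {st3, st4}.
States satisfying AF done: {st1, st2, st3, st4}.
States satisfying ¬AF done: {st0, st5}.

{st0, st5}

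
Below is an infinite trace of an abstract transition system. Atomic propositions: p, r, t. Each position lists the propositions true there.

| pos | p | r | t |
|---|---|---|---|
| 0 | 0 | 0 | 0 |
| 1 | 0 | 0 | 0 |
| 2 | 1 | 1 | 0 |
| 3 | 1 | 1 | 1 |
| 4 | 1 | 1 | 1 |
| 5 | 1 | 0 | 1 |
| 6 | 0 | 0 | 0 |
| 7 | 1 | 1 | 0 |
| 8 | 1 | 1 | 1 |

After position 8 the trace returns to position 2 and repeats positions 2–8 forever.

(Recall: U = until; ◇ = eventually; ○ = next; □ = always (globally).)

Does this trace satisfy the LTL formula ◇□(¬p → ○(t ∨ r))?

Satisfied

□(¬p → ○(t ∨ r)) holds at position 1, which is reachable from 0, so ◇□(¬p → ○(t ∨ r)) holds.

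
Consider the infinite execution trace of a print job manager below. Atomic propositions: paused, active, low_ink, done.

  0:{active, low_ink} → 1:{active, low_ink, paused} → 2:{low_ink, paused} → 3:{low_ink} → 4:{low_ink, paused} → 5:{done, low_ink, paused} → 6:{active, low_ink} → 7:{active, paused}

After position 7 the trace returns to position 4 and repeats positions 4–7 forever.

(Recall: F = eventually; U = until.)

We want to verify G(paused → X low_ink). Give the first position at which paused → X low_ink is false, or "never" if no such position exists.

paused → X low_ink holds at every position 0..7, and those are all the positions the trace ever visits, so the invariant G(paused → X low_ink) is never violated.

never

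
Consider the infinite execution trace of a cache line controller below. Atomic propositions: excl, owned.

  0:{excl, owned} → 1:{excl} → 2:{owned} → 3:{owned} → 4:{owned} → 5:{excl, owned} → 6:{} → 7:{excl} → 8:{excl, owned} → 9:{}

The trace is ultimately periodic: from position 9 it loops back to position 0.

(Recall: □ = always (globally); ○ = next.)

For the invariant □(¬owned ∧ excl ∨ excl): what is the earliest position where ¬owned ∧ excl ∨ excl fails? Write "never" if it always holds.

Check ¬owned ∧ excl ∨ excl at each position in order: 0 ✓, 1 ✓.
At position 2 the labels are {owned}, so ¬owned ∧ excl ∨ excl is false there. This is the first violation.

2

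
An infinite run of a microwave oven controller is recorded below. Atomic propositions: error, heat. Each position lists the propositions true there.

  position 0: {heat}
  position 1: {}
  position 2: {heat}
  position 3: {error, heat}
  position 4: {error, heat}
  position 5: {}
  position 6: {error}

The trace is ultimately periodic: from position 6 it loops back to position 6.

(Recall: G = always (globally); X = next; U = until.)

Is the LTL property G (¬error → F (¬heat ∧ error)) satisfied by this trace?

Satisfied

¬error → F (¬heat ∧ error) holds at every position 0..6, and those are all positions ever visited, so G (¬error → F (¬heat ∧ error)) holds.
Positions where ¬error holds: 0, 1, 2, 5.
Check F (¬heat ∧ error) at each: 0→ok, 1→ok, 2→ok, 5→ok.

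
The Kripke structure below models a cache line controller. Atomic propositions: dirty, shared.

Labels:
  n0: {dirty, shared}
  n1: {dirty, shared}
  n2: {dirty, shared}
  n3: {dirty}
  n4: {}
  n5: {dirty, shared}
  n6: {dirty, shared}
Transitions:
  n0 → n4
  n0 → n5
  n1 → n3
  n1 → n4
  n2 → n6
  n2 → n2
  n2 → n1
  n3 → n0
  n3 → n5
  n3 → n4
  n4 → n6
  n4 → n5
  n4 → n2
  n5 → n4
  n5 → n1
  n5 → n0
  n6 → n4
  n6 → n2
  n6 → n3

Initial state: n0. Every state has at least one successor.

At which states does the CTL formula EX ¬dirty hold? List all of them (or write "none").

States satisfying ¬dirty: {n4}.
States satisfying EX ¬dirty: {n0, n1, n3, n5, n6}.

{n0, n1, n3, n5, n6}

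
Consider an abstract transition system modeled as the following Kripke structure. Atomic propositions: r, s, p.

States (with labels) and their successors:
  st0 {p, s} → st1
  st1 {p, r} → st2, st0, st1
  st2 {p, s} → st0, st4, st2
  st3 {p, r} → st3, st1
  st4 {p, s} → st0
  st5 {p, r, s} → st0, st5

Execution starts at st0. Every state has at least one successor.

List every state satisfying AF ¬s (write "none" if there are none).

{st0, st1, st3, st4}

States satisfying ¬s: {st1, st3}.
States satisfying AF ¬s: {st0, st1, st3, st4}.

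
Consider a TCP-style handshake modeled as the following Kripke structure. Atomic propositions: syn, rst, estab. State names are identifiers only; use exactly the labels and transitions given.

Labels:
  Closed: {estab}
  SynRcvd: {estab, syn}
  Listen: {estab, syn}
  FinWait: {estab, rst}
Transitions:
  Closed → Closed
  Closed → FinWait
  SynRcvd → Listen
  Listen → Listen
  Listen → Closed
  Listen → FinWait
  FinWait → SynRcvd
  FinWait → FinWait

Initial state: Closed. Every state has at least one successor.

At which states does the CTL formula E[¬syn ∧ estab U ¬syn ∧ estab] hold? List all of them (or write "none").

States satisfying ¬syn ∧ estab: {Closed, FinWait}.
States satisfying E[¬syn ∧ estab U ¬syn ∧ estab]: {Closed, FinWait}.

{Closed, FinWait}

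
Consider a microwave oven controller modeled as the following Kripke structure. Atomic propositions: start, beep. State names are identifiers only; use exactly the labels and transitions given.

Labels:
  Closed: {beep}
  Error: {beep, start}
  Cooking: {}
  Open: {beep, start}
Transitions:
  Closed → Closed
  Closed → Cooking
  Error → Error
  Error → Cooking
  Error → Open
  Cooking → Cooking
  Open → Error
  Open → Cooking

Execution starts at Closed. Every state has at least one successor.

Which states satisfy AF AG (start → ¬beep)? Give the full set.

{Closed, Cooking}

States satisfying AG (start → ¬beep): {Closed, Cooking}.
States satisfying AF AG (start → ¬beep): {Closed, Cooking}.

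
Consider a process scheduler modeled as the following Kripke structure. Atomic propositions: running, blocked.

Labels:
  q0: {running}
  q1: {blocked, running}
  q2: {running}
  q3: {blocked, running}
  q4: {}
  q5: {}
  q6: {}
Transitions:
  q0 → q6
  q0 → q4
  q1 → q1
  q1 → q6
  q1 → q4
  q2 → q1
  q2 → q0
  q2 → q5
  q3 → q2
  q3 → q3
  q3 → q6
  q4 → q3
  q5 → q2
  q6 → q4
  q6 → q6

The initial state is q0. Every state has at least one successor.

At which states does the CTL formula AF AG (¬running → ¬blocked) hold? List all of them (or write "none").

States satisfying AG (¬running → ¬blocked): {q0, q1, q2, q3, q4, q5, q6}.
States satisfying AF AG (¬running → ¬blocked): {q0, q1, q2, q3, q4, q5, q6}.

{q0, q1, q2, q3, q4, q5, q6}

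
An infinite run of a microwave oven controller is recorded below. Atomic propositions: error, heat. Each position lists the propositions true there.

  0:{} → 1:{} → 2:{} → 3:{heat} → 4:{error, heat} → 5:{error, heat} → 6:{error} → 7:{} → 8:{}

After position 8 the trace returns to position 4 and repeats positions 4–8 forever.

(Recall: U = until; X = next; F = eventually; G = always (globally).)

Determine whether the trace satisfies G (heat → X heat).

No

heat → X heat must hold at every position from 0 onward. It fails at position 5, so G (heat → X heat) is false.
Positions where heat holds: 3, 4, 5.
Check X heat at each: 3→ok, 4→ok, 5→fails.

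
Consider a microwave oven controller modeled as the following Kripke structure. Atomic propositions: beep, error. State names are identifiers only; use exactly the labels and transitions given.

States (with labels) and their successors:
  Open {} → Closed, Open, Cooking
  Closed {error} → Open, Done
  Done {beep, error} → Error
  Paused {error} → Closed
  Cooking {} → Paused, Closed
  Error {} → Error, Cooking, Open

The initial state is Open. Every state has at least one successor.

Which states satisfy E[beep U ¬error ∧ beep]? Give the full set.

none

States satisfying beep: {Done}.
States satisfying ¬error ∧ beep: ∅.
States satisfying E[beep U ¬error ∧ beep]: ∅.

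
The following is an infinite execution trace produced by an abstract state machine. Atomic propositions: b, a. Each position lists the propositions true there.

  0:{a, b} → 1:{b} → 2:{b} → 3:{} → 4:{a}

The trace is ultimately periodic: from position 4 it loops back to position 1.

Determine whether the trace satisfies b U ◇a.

Satisfied

Walking from position 0: ◇a first holds at position 0, and b holds at every earlier position along the way, so b U ◇a holds.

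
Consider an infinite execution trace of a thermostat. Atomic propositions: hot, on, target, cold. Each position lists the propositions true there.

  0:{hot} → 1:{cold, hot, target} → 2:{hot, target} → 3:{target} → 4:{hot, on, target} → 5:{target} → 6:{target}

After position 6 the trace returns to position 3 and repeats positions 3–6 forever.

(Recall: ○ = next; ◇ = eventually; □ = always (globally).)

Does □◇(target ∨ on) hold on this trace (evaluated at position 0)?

Yes

◇(target ∨ on) holds at every position 0..6, and those are all positions ever visited, so □◇(target ∨ on) holds.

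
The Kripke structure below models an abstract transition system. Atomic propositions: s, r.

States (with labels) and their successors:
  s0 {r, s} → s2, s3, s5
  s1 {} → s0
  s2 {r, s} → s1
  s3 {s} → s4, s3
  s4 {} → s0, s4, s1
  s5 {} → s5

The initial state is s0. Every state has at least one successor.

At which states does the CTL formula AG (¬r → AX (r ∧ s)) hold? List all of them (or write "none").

none

States satisfying ¬r → AX (r ∧ s): {s0, s1, s2}.
States satisfying AG (¬r → AX (r ∧ s)): ∅.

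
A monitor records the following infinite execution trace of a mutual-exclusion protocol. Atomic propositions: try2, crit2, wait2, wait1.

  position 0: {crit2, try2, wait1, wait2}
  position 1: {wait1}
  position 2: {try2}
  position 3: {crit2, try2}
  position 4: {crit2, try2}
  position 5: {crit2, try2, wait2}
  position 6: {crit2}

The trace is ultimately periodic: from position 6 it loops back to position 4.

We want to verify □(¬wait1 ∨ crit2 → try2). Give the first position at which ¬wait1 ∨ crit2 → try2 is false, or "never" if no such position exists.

Check ¬wait1 ∨ crit2 → try2 at each position in order: 0 ✓, 1 ✓, 2 ✓, 3 ✓, 4 ✓, 5 ✓.
At position 6 the labels are {crit2}, so ¬wait1 ∨ crit2 → try2 is false there. This is the first violation.

6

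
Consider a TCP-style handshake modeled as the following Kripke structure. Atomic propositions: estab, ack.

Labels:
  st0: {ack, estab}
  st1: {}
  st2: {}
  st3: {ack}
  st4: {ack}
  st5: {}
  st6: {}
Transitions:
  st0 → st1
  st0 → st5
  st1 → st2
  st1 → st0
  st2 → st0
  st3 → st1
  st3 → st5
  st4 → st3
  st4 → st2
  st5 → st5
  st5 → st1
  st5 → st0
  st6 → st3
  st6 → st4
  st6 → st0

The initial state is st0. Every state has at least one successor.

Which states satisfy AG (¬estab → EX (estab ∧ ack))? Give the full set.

States satisfying ¬estab → EX (estab ∧ ack): {st0, st1, st2, st5, st6}.
States satisfying AG (¬estab → EX (estab ∧ ack)): {st0, st1, st2, st5}.

{st0, st1, st2, st5}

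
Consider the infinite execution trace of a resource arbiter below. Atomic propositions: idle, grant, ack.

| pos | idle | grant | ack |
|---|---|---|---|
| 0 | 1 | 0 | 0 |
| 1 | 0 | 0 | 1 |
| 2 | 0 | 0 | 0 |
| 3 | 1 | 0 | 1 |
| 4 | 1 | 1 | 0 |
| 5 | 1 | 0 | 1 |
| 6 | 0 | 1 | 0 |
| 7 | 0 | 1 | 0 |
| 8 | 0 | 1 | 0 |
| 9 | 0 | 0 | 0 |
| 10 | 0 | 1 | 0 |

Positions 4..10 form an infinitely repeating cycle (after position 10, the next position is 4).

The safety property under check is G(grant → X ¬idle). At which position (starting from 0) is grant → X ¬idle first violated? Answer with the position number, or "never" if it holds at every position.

4

Check grant → X ¬idle at each position in order: 0 ✓, 1 ✓, 2 ✓, 3 ✓.
At position 4 the labels are {grant, idle} and the next position 5 has {ack, idle}, so grant → X ¬idle is false there. This is the first violation.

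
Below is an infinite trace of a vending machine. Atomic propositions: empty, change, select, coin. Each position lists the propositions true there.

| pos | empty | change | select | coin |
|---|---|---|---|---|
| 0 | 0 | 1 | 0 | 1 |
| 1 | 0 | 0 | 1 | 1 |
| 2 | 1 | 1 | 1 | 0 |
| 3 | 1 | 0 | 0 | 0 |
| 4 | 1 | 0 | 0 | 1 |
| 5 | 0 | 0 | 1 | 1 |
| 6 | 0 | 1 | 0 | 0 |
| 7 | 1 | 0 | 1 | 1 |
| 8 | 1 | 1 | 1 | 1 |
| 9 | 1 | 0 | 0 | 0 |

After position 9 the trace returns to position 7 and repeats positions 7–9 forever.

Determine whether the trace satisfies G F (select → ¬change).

F (select → ¬change) holds at every position 0..9, and those are all positions ever visited, so G F (select → ¬change) holds.

Yes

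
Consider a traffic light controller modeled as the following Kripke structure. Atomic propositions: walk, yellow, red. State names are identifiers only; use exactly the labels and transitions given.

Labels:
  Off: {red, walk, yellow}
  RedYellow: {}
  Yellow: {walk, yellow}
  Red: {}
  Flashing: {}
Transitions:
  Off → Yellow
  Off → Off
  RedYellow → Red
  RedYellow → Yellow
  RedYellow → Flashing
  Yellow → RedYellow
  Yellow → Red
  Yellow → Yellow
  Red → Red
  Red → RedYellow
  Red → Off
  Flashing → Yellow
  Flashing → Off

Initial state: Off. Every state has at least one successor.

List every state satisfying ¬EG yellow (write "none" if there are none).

{RedYellow, Red, Flashing}

States satisfying yellow: {Off, Yellow}.
States satisfying EG yellow: {Off, Yellow}.
States satisfying ¬EG yellow: {RedYellow, Red, Flashing}.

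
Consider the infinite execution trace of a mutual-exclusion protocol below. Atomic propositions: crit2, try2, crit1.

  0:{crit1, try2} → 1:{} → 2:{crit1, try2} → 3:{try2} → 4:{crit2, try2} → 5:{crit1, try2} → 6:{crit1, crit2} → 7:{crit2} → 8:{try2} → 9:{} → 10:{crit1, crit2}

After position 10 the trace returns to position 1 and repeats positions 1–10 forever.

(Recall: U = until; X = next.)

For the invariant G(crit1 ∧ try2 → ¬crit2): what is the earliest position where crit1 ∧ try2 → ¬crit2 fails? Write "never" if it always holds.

never

crit1 ∧ try2 → ¬crit2 holds at every position 0..10, and those are all the positions the trace ever visits, so the invariant G(crit1 ∧ try2 → ¬crit2) is never violated.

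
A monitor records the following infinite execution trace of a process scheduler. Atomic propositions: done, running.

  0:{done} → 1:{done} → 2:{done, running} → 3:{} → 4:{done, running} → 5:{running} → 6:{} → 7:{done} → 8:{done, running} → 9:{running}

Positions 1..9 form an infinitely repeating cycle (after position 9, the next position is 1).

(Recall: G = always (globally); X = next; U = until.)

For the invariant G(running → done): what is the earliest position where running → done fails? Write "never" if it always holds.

5

Check running → done at each position in order: 0 ✓, 1 ✓, 2 ✓, 3 ✓, 4 ✓.
At position 5 the labels are {running}, so running → done is false there. This is the first violation.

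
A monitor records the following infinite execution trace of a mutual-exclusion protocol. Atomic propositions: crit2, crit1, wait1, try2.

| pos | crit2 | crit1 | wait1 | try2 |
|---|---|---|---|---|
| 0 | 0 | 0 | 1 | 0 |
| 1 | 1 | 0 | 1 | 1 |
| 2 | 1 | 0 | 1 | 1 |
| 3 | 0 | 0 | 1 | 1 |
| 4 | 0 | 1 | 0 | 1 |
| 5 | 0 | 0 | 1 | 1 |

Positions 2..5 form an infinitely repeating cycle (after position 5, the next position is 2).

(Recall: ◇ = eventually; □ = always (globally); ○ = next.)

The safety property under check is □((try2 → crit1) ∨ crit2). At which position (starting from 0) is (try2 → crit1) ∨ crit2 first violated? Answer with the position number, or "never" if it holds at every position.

3

Check (try2 → crit1) ∨ crit2 at each position in order: 0 ✓, 1 ✓, 2 ✓.
At position 3 the labels are {try2, wait1}, so (try2 → crit1) ∨ crit2 is false there. This is the first violation.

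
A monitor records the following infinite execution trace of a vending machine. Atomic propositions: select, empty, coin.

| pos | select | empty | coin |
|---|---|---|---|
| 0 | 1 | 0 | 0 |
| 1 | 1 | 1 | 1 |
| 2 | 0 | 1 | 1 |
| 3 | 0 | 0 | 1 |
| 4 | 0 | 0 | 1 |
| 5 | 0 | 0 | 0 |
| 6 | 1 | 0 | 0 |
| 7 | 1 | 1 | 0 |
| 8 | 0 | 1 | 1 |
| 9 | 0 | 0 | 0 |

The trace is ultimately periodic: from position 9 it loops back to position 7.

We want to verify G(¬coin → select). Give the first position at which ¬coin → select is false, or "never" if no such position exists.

5

Check ¬coin → select at each position in order: 0 ✓, 1 ✓, 2 ✓, 3 ✓, 4 ✓.
At position 5 the labels are {}, so ¬coin → select is false there. This is the first violation.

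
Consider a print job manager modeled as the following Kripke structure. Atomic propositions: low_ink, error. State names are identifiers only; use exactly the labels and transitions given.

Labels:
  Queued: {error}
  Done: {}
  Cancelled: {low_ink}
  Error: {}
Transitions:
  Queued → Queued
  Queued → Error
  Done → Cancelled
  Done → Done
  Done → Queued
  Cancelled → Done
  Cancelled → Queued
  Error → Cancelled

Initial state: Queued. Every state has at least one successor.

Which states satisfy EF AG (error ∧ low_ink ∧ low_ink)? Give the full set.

none

States satisfying AG (error ∧ low_ink ∧ low_ink): ∅.
States satisfying EF AG (error ∧ low_ink ∧ low_ink): ∅.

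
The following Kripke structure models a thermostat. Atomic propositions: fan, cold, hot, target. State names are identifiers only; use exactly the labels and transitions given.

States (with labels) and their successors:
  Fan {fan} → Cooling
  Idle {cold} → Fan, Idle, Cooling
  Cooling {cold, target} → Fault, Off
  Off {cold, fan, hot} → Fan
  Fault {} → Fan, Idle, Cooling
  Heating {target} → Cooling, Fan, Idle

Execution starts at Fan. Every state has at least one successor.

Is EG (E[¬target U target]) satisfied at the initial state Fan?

Satisfied

States satisfying E[¬target U target]: {Fan, Idle, Cooling, Off, Fault, Heating}.
States satisfying EG (E[¬target U target]): {Fan, Idle, Cooling, Off, Fault, Heating}.
Fan ∈ Sat(EG (E[¬target U target])).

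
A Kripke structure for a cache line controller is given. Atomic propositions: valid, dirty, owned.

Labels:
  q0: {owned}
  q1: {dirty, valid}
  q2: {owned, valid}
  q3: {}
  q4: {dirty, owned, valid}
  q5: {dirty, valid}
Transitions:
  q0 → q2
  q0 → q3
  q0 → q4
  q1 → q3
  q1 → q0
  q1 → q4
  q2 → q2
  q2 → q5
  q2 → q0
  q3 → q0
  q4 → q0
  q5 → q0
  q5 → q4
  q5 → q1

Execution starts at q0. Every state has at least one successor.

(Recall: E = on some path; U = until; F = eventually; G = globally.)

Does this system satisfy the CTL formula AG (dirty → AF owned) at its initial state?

States satisfying dirty → AF owned: {q0, q1, q2, q3, q4, q5}.
States satisfying AG (dirty → AF owned): {q0, q1, q2, q3, q4, q5}.
Every state reachable from q0 satisfies dirty → AF owned.
q0 ∈ Sat(AG (dirty → AF owned)).

Satisfied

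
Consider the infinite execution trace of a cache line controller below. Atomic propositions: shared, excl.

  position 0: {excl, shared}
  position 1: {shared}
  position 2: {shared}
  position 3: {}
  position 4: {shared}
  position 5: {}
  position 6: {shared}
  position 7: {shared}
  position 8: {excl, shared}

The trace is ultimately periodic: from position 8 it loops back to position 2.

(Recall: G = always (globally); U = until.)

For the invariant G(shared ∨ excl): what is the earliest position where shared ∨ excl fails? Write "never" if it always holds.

3

Check shared ∨ excl at each position in order: 0 ✓, 1 ✓, 2 ✓.
At position 3 the labels are {}, so shared ∨ excl is false there. This is the first violation.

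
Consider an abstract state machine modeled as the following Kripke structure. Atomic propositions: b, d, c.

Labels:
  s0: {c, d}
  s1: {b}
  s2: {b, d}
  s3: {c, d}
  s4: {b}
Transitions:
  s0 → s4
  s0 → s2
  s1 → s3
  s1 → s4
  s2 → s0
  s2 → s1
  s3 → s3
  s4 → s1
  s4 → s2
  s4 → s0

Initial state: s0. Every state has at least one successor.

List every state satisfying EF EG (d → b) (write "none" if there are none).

States satisfying EG (d → b): {s1, s2, s4}.
States satisfying EF EG (d → b): {s0, s1, s2, s4}.

{s0, s1, s2, s4}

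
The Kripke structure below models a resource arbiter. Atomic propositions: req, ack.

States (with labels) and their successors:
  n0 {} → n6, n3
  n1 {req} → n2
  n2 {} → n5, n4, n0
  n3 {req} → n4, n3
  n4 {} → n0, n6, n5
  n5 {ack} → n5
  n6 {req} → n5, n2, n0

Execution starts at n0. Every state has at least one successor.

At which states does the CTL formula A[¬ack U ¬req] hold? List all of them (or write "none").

{n0, n1, n2, n4, n5, n6}

States satisfying ¬ack: {n0, n1, n2, n3, n4, n6}.
States satisfying ¬req: {n0, n2, n4, n5}.
States satisfying A[¬ack U ¬req]: {n0, n1, n2, n4, n5, n6}.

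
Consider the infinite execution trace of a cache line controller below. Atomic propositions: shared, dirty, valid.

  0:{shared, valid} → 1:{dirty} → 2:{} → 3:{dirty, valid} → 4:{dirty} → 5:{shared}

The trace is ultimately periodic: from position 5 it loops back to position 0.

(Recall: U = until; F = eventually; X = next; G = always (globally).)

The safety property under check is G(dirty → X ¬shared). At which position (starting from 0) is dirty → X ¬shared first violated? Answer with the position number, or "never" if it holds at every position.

4

Check dirty → X ¬shared at each position in order: 0 ✓, 1 ✓, 2 ✓, 3 ✓.
At position 4 the labels are {dirty} and the next position 5 has {shared}, so dirty → X ¬shared is false there. This is the first violation.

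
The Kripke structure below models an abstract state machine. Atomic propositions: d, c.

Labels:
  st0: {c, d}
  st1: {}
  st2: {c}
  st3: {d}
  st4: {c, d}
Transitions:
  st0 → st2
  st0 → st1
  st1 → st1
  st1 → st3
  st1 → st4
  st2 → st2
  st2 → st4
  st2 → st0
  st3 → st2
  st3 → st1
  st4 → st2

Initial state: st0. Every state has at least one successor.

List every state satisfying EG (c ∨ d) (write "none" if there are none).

{st0, st2, st3, st4}

States satisfying c ∨ d: {st0, st2, st3, st4}.
States satisfying EG (c ∨ d): {st0, st2, st3, st4}.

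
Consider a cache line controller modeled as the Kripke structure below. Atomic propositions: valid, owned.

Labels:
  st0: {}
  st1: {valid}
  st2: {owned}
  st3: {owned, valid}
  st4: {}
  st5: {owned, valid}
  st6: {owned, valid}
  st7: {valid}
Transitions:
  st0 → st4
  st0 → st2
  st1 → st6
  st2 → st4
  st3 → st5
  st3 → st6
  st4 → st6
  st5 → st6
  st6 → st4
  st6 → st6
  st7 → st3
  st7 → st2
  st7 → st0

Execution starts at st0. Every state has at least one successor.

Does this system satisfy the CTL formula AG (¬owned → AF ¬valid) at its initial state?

States satisfying ¬owned → AF ¬valid: {st0, st2, st3, st4, st5, st6}.
States satisfying AG (¬owned → AF ¬valid): {st0, st2, st3, st4, st5, st6}.
Every state reachable from st0 satisfies ¬owned → AF ¬valid.
st0 ∈ Sat(AG (¬owned → AF ¬valid)).

Yes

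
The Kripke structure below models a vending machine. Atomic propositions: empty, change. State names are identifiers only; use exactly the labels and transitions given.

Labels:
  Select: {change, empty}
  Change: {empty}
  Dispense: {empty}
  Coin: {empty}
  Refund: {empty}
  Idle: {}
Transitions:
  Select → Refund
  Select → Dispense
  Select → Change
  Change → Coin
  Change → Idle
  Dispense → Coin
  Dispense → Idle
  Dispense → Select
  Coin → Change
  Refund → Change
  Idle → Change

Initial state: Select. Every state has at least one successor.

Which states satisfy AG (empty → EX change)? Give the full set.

States satisfying empty → EX change: {Dispense, Idle}.
States satisfying AG (empty → EX change): ∅.

none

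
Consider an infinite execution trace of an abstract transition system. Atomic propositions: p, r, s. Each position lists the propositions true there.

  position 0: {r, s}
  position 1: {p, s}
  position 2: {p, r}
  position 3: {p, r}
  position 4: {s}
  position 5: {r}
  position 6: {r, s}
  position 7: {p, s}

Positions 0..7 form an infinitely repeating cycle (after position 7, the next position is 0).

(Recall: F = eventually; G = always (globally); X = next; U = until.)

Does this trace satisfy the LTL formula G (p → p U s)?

p → p U s holds at every position 0..7, and those are all positions ever visited, so G (p → p U s) holds.
Positions where p holds: 1, 2, 3, 7.
Check p U s at each: 1→ok, 2→ok, 3→ok, 7→ok.

Holds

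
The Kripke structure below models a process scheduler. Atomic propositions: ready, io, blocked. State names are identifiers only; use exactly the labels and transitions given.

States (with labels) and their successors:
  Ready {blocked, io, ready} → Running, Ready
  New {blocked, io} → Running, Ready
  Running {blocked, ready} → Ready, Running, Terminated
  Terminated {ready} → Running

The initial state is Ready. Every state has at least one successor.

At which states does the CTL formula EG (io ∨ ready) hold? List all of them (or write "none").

States satisfying io ∨ ready: {Ready, New, Running, Terminated}.
States satisfying EG (io ∨ ready): {Ready, New, Running, Terminated}.

{Ready, New, Running, Terminated}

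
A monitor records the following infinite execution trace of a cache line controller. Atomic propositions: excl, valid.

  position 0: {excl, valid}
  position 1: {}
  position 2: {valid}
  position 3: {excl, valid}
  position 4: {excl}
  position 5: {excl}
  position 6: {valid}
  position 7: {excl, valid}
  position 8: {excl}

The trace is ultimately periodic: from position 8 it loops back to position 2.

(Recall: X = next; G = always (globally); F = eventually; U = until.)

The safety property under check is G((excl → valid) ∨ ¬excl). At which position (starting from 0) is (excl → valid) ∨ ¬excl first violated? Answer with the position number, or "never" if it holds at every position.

Check (excl → valid) ∨ ¬excl at each position in order: 0 ✓, 1 ✓, 2 ✓, 3 ✓.
At position 4 the labels are {excl}, so (excl → valid) ∨ ¬excl is false there. This is the first violation.

4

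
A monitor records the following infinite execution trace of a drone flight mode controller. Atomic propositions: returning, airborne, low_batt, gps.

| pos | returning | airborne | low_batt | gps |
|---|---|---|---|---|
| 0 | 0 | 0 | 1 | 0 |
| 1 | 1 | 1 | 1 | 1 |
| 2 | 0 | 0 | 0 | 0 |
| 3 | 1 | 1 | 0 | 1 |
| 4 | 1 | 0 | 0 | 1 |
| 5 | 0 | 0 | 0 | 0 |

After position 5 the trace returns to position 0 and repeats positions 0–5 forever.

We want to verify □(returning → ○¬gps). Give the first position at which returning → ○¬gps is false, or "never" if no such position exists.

Check returning → ○¬gps at each position in order: 0 ✓, 1 ✓, 2 ✓.
At position 3 the labels are {airborne, gps, returning} and the next position 4 has {gps, returning}, so returning → ○¬gps is false there. This is the first violation.

3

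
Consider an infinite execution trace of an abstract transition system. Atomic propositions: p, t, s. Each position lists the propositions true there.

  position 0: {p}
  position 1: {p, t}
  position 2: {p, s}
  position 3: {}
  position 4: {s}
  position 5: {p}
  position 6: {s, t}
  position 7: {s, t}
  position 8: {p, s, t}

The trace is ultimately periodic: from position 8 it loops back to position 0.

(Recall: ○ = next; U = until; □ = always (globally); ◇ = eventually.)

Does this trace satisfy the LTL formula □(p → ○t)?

No

p → ○t must hold at every position from 0 onward. It fails at position 1, so □(p → ○t) is false.
Positions where p holds: 0, 1, 2, 5, 8.
Check ○t at each: 0→ok, 1→fails, 2→fails, 5→ok, 8→fails.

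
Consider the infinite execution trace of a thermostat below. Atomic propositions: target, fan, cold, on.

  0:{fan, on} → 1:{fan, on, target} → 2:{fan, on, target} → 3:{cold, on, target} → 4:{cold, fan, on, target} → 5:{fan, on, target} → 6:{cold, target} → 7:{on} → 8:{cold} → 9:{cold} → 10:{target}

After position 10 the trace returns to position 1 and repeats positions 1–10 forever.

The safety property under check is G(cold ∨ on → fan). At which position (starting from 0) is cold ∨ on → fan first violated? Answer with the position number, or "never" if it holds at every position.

3

Check cold ∨ on → fan at each position in order: 0 ✓, 1 ✓, 2 ✓.
At position 3 the labels are {cold, on, target}, so cold ∨ on → fan is false there. This is the first violation.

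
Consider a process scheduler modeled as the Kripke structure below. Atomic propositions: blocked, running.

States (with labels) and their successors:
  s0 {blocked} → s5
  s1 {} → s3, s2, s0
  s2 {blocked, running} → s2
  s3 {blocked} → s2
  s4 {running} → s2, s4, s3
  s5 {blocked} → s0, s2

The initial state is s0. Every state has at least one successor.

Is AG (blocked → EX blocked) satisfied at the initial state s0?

Yes

States satisfying blocked → EX blocked: {s0, s1, s2, s3, s4, s5}.
States satisfying AG (blocked → EX blocked): {s0, s1, s2, s3, s4, s5}.
Every state reachable from s0 satisfies blocked → EX blocked.
s0 ∈ Sat(AG (blocked → EX blocked)).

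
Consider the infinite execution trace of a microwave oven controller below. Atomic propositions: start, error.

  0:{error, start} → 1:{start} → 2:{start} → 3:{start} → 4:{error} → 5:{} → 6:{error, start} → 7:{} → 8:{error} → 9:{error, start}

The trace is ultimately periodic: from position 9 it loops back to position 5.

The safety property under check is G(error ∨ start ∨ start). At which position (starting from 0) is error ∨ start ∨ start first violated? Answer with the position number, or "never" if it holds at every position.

5

Check error ∨ start ∨ start at each position in order: 0 ✓, 1 ✓, 2 ✓, 3 ✓, 4 ✓.
At position 5 the labels are {}, so error ∨ start ∨ start is false there. This is the first violation.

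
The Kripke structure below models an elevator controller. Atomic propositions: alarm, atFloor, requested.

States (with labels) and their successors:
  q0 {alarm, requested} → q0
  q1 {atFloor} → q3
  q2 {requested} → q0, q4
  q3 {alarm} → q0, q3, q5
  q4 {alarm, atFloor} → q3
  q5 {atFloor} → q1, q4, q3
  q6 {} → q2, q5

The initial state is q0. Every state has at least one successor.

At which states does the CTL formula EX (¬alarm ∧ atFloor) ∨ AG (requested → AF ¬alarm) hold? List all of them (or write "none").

{q3, q5, q6}

States satisfying ¬alarm ∧ atFloor: {q1, q5}.
States satisfying EX (¬alarm ∧ atFloor): {q3, q5, q6}.
States satisfying requested → AF ¬alarm: {q1, q2, q3, q4, q5, q6}.
States satisfying AG (requested → AF ¬alarm): ∅.
States satisfying EX (¬alarm ∧ atFloor) ∨ AG (requested → AF ¬alarm): {q3, q5, q6}.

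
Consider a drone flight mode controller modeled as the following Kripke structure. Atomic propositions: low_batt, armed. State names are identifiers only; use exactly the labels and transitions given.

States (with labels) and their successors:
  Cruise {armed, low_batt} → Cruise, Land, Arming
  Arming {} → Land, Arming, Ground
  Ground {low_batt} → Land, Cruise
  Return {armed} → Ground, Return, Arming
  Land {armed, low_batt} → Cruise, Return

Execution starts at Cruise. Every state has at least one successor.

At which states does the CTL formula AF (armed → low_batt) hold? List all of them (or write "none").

States satisfying armed → low_batt: {Cruise, Arming, Ground, Land}.
States satisfying AF (armed → low_batt): {Cruise, Arming, Ground, Land}.

{Cruise, Arming, Ground, Land}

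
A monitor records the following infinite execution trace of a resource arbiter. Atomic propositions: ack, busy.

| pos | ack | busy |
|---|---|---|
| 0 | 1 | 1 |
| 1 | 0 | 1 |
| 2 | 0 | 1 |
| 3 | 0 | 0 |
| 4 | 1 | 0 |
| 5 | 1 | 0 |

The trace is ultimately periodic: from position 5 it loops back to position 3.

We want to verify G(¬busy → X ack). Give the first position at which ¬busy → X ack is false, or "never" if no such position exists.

Check ¬busy → X ack at each position in order: 0 ✓, 1 ✓, 2 ✓, 3 ✓, 4 ✓.
At position 5 the labels are {ack} and the next position 3 has {}, so ¬busy → X ack is false there. This is the first violation.

5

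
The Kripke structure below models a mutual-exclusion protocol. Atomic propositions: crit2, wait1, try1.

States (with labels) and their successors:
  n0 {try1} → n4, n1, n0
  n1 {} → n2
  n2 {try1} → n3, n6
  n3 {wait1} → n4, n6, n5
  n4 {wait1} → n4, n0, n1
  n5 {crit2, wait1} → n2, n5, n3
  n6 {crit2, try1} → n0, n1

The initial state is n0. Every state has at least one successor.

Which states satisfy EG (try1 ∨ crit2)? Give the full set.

{n0, n2, n5, n6}

States satisfying try1 ∨ crit2: {n0, n2, n5, n6}.
States satisfying EG (try1 ∨ crit2): {n0, n2, n5, n6}.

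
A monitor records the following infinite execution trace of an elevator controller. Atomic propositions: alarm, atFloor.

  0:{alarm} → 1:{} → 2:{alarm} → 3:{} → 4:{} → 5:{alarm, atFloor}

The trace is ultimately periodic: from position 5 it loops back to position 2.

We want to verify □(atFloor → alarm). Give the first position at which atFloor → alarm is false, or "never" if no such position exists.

atFloor → alarm holds at every position 0..5, and those are all the positions the trace ever visits, so the invariant □(atFloor → alarm) is never violated.

never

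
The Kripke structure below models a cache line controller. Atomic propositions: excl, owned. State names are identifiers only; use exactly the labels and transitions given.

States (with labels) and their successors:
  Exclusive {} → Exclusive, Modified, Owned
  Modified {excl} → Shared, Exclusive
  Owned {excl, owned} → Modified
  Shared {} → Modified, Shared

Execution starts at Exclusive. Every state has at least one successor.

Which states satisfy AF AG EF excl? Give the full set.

{Exclusive, Modified, Owned, Shared}

States satisfying AG EF excl: {Exclusive, Modified, Owned, Shared}.
States satisfying AF AG EF excl: {Exclusive, Modified, Owned, Shared}.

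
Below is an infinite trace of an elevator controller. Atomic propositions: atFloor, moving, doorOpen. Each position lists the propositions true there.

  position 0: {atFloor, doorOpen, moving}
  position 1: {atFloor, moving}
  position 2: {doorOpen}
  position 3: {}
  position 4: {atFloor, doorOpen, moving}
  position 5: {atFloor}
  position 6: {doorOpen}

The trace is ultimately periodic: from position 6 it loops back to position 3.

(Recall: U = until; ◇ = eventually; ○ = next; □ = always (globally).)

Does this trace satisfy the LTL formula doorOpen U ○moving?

Walking from position 0: ○moving first holds at position 0, and doorOpen holds at every earlier position along the way, so doorOpen U ○moving holds.

Satisfied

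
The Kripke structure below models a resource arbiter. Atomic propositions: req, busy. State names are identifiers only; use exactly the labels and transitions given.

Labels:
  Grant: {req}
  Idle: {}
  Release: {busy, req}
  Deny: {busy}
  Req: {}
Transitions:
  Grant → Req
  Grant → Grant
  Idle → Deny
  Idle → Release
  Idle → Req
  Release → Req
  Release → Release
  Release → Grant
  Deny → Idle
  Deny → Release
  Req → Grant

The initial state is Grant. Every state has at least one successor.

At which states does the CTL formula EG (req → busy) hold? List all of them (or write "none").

States satisfying req → busy: {Idle, Release, Deny, Req}.
States satisfying EG (req → busy): {Idle, Release, Deny}.

{Idle, Release, Deny}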